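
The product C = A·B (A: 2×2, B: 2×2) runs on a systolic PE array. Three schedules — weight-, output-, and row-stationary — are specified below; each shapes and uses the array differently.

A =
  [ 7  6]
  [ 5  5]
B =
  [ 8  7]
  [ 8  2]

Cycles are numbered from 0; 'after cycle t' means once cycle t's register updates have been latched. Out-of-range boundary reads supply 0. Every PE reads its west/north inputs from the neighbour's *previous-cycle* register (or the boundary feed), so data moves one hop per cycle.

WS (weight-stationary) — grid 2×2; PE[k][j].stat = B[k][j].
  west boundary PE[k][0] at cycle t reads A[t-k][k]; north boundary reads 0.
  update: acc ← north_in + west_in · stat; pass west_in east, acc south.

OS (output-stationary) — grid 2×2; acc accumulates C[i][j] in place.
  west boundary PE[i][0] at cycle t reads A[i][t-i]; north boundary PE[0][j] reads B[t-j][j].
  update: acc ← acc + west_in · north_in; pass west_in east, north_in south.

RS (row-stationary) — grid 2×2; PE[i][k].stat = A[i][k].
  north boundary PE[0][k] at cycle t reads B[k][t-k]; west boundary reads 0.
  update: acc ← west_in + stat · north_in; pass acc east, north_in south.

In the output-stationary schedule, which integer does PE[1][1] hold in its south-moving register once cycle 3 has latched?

OS 2×2: PE[1][1] cycle-by-cycle (with neighbour feeds):
  [0] (0,1) acc=0 (h:0 v:0)
  [0] (1,0) acc=0 (h:0 v:0)
  [0] (1,1) acc=0 (h:0 v:0)
  [1] (0,1) acc=49 (h:7 v:7)
  [1] (1,0) acc=40 (h:5 v:8)
  [1] (1,1) acc=0 (h:0 v:0)
  [2] (0,1) acc=61 (h:6 v:2)
  [2] (1,0) acc=80 (h:5 v:8)
  [2] (1,1) acc=35 (h:5 v:7)
  [3] (0,1) acc=61 (h:0 v:0)
  [3] (1,0) acc=80 (h:0 v:0)
  [3] (1,1) acc=45 (h:5 v:2)

register = 2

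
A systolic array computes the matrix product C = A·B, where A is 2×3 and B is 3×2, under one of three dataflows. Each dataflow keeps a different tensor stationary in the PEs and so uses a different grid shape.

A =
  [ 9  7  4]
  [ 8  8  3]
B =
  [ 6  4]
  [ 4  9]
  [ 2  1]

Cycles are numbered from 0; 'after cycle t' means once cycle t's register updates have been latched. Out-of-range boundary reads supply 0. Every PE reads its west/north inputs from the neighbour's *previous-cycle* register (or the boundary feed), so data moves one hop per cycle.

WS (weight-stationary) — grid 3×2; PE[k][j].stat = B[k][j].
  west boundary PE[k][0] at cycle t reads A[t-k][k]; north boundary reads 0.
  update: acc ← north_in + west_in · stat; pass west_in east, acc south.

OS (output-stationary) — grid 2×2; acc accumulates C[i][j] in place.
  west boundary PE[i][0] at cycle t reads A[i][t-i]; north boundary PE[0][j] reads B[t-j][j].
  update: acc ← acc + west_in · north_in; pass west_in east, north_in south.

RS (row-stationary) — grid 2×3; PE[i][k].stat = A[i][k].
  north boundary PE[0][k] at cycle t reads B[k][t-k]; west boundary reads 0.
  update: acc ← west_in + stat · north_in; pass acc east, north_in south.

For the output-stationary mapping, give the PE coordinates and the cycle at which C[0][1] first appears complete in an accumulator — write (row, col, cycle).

OS: C[0][1] accumulates in PE[0][1]:
  @0  [0,1]  acc 0  |  →0  ↓0
  @1  [0,1]  acc 36  |  →9  ↓4
  @2  [0,1]  acc 99  |  →7  ↓9
  @3  [0,1]  acc 103  |  →4  ↓1

(row, col, cycle) = (0, 1, 3)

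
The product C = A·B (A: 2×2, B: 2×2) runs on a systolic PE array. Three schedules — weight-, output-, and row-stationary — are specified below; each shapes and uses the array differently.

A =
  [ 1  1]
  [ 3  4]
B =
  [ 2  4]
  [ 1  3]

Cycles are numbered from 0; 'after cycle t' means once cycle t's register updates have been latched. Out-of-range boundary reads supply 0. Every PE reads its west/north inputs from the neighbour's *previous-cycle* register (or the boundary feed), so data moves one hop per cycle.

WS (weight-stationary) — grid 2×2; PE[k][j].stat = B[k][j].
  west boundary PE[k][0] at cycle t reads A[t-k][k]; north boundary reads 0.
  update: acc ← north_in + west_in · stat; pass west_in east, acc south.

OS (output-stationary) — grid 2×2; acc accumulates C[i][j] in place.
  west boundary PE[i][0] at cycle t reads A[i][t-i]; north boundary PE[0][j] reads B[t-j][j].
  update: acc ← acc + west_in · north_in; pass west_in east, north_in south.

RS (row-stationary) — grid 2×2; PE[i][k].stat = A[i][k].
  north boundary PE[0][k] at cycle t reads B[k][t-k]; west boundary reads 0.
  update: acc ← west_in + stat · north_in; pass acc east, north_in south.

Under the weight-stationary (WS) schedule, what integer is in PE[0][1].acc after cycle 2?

PE[0][1].acc = 12

WS 2×2: PE[0][1] cycle-by-cycle (with neighbour feeds):
  c0 r0c0: 2 / 1 / 2
  c0 r0c1: 0 / 0 / 0
  c1 r0c0: 6 / 3 / 6
  c1 r0c1: 4 / 1 / 4
  c2 r0c0: 0 / 0 / 0
  c2 r0c1: 12 / 3 / 12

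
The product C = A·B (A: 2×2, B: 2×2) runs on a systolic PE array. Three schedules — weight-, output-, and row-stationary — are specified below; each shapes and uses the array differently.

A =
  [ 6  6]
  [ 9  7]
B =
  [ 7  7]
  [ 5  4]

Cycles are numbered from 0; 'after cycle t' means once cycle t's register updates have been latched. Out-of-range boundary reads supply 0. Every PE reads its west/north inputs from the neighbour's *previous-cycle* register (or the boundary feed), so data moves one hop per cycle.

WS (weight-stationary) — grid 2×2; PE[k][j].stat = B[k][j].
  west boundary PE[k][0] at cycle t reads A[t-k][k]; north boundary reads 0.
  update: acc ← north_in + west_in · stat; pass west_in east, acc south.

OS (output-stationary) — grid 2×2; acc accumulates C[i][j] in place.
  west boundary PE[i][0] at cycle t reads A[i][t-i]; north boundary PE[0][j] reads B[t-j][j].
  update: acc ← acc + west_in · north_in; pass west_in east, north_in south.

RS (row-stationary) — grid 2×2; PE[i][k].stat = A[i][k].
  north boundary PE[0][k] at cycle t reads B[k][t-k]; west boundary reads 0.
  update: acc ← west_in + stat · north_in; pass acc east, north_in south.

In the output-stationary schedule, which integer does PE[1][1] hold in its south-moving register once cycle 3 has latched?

OS 2×2: PE[1][1] cycle-by-cycle (with neighbour feeds):
  step 0 · PE0,1: acc=0; fwd→0 fwd↓0
  step 0 · PE1,0: acc=0; fwd→0 fwd↓0
  step 0 · PE1,1: acc=0; fwd→0 fwd↓0
  step 1 · PE0,1: acc=42; fwd→6 fwd↓7
  step 1 · PE1,0: acc=63; fwd→9 fwd↓7
  step 1 · PE1,1: acc=0; fwd→0 fwd↓0
  step 2 · PE0,1: acc=66; fwd→6 fwd↓4
  step 2 · PE1,0: acc=98; fwd→7 fwd↓5
  step 2 · PE1,1: acc=63; fwd→9 fwd↓7
  step 3 · PE0,1: acc=66; fwd→0 fwd↓0
  step 3 · PE1,0: acc=98; fwd→0 fwd↓0
  step 3 · PE1,1: acc=91; fwd→7 fwd↓4

register = 4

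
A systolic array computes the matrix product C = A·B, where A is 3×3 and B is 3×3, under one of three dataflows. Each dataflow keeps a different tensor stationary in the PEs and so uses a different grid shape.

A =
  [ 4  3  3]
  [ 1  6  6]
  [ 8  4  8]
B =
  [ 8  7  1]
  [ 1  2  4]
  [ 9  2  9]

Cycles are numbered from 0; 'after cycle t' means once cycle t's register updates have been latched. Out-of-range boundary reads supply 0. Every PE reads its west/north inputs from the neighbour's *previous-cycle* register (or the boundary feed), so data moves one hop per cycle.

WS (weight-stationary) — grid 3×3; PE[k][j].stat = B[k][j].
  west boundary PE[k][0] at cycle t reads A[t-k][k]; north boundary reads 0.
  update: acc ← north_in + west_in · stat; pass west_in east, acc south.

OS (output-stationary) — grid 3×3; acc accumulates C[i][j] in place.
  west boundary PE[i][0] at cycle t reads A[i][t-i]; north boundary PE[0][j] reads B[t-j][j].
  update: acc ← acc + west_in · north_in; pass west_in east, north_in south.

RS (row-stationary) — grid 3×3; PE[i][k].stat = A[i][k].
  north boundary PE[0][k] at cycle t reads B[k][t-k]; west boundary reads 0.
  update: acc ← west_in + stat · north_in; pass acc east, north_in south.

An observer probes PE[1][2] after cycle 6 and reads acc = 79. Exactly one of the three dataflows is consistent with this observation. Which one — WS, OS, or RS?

dataflow = OS

Under WS (3×3), PE[1][2]:
  [0] (1,2) acc=0 (h:0 v:0)
  [1] (1,2) acc=0 (h:0 v:0)
  [2] (1,2) acc=0 (h:0 v:0)
  [3] (1,2) acc=16 (h:3 v:16)
  [4] (1,2) acc=25 (h:6 v:25)
  [5] (1,2) acc=24 (h:4 v:24)
  [6] (1,2) acc=0 (h:0 v:0)
Under OS (3×3), PE[1][2]:
  [0] (1,2) acc=0 (h:0 v:0)
  [1] (1,2) acc=0 (h:0 v:0)
  [2] (1,2) acc=0 (h:0 v:0)
  [3] (1,2) acc=1 (h:1 v:1)
  [4] (1,2) acc=25 (h:6 v:4)
  [5] (1,2) acc=79 (h:6 v:9)
  [6] (1,2) acc=79 (h:0 v:0)
Under RS (3×3), PE[1][2]:
  [0] (1,2) acc=0 (h:0 v:0)
  [1] (1,2) acc=0 (h:0 v:0)
  [2] (1,2) acc=0 (h:0 v:0)
  [3] (1,2) acc=68 (h:68 v:9)
  [4] (1,2) acc=31 (h:31 v:2)
  [5] (1,2) acc=79 (h:79 v:9)
  [6] (1,2) acc=0 (h:0 v:0)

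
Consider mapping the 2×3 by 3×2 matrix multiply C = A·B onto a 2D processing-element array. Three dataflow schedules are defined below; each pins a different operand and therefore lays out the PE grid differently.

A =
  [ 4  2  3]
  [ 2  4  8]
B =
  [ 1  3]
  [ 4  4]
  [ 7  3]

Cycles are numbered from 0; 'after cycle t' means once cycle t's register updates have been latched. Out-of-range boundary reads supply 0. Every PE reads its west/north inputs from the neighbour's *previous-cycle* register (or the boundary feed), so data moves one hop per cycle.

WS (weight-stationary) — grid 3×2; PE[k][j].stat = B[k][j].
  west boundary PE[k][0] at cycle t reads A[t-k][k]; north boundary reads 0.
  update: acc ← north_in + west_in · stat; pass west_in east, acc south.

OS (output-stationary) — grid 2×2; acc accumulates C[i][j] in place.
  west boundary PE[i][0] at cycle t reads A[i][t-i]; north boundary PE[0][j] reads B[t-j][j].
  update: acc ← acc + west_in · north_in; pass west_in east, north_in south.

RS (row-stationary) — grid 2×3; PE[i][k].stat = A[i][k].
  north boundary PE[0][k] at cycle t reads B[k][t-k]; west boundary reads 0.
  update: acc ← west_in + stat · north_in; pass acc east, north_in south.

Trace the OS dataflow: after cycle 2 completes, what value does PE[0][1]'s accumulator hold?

OS on a 2×2 grid — tracing PE[0][1] and its feeders:
  @0  [0,0]  acc 4  |  →4  ↓1
  @0  [0,1]  acc 0  |  →0  ↓0
  @1  [0,0]  acc 12  |  →2  ↓4
  @1  [0,1]  acc 12  |  →4  ↓3
  @2  [0,0]  acc 33  |  →3  ↓7
  @2  [0,1]  acc 20  |  →2  ↓4

PE[0][1].acc = 20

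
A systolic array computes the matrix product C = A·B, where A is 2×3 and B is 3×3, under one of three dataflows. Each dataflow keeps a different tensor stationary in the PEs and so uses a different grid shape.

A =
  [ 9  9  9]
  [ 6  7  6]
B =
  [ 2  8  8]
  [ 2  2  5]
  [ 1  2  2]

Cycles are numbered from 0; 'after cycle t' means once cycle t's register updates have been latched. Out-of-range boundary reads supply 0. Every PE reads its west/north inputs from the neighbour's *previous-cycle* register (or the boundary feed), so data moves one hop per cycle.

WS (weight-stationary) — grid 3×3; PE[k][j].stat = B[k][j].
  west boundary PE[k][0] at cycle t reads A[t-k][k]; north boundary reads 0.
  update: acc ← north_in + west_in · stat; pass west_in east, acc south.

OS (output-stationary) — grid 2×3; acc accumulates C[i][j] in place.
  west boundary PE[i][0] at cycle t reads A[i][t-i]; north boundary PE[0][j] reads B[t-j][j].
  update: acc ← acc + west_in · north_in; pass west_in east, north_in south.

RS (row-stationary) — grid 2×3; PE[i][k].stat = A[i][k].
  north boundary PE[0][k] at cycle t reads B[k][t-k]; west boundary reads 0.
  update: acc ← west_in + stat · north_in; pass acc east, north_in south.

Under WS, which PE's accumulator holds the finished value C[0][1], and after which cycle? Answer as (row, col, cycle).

(row, col, cycle) = (2, 1, 3)

WS: C[0][1] accumulates in PE[2][1]:
  [0] (2,1) acc=0 (h:0 v:0)
  [1] (2,1) acc=0 (h:0 v:0)
  [2] (2,1) acc=0 (h:0 v:0)
  [3] (2,1) acc=108 (h:9 v:108)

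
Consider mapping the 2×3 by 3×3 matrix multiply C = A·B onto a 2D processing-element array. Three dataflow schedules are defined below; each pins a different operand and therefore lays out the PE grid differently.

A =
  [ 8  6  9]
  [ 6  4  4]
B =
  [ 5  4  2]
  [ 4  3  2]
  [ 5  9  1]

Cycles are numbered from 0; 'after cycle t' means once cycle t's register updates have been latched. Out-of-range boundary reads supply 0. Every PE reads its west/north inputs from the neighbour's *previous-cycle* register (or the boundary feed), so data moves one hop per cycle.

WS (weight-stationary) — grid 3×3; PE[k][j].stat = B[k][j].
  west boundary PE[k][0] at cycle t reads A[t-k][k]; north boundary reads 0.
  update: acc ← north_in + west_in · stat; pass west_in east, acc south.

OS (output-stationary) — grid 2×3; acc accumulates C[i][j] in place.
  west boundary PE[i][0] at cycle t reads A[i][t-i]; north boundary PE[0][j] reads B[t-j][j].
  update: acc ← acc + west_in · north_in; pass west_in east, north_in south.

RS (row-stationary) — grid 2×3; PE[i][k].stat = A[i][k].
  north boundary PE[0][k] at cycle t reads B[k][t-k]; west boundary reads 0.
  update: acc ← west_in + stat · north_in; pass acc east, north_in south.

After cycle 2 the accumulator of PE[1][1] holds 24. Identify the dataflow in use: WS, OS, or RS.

WS [3×3] PE[1][1] across cycles:
  @0  [1,1]  acc 0  |  →0  ↓0
  @1  [1,1]  acc 0  |  →0  ↓0
  @2  [1,1]  acc 50  |  →6  ↓50
OS [2×3] PE[1][1] across cycles:
  @0  [1,1]  acc 0  |  →0  ↓0
  @1  [1,1]  acc 0  |  →0  ↓0
  @2  [1,1]  acc 24  |  →6  ↓4
RS [2×3] PE[1][1] across cycles:
  @0  [1,1]  acc 0  |  →0  ↓0
  @1  [1,1]  acc 0  |  →0  ↓0
  @2  [1,1]  acc 46  |  →46  ↓4

dataflow = OS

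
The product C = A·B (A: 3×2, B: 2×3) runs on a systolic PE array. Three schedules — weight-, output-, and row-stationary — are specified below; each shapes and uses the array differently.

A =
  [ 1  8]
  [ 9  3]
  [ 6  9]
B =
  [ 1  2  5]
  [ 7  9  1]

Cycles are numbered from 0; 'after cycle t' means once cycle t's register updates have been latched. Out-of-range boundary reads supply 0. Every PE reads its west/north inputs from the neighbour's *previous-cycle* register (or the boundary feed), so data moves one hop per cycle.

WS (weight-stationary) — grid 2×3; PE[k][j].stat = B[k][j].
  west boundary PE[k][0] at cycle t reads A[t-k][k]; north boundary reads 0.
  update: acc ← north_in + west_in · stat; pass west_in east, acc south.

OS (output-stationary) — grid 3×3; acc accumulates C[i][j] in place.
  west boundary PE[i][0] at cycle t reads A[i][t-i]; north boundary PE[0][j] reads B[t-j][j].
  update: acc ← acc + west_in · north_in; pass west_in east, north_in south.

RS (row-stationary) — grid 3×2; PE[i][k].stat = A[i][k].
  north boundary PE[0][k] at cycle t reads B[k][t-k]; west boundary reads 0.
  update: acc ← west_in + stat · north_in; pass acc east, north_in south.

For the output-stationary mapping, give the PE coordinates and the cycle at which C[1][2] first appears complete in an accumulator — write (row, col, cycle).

(row, col, cycle) = (1, 2, 4)

OS — PE[1][2] is where C[1][2] collects:
  after 0 — PE[1][2] acc=0, pass-E 0, pass-S 0
  after 1 — PE[1][2] acc=0, pass-E 0, pass-S 0
  after 2 — PE[1][2] acc=0, pass-E 0, pass-S 0
  after 3 — PE[1][2] acc=45, pass-E 9, pass-S 5
  after 4 — PE[1][2] acc=48, pass-E 3, pass-S 1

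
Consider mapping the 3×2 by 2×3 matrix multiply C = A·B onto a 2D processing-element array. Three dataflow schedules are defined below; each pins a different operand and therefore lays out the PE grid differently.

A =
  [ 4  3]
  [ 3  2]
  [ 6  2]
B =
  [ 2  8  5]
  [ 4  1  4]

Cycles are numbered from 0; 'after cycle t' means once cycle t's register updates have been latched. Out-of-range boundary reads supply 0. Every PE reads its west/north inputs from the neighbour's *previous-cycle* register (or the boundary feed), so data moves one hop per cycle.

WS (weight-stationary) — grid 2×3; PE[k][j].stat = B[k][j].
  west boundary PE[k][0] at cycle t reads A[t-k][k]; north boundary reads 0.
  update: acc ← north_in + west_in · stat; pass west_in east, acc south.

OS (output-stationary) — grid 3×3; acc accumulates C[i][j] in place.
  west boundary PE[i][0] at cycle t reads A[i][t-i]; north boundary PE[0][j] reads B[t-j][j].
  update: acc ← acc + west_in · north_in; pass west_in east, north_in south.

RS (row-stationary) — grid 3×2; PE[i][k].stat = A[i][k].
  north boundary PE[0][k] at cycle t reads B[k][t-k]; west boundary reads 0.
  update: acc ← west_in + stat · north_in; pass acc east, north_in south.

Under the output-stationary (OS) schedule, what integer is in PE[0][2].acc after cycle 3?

PE[0][2].acc = 32

OS on a 3×3 grid — tracing PE[0][2] and its feeders:
  @0  [0,1]  acc 0  |  →0  ↓0
  @0  [0,2]  acc 0  |  →0  ↓0
  @1  [0,1]  acc 32  |  →4  ↓8
  @1  [0,2]  acc 0  |  →0  ↓0
  @2  [0,1]  acc 35  |  →3  ↓1
  @2  [0,2]  acc 20  |  →4  ↓5
  @3  [0,1]  acc 35  |  →0  ↓0
  @3  [0,2]  acc 32  |  →3  ↓4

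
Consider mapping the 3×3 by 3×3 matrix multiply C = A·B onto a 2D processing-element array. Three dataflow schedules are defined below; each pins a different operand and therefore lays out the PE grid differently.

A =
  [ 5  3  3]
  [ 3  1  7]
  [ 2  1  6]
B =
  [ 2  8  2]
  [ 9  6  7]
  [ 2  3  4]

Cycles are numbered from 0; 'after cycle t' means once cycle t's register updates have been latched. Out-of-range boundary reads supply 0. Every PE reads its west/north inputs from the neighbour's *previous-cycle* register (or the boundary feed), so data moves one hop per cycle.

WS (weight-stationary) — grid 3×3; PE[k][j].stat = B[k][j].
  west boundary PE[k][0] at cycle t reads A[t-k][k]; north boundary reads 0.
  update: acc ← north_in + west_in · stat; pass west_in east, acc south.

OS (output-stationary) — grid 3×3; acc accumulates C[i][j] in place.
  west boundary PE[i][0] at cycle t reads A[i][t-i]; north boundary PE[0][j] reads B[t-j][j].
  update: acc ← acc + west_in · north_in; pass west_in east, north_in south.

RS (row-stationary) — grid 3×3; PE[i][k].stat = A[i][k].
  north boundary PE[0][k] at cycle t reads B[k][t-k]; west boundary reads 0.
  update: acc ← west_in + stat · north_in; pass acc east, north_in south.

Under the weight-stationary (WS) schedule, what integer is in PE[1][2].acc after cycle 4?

WS (3×3). Following PE[1][2] plus its west/north inputs:
  after 0 — PE[0][2] acc=0, pass-E 0, pass-S 0
  after 0 — PE[1][1] acc=0, pass-E 0, pass-S 0
  after 0 — PE[1][2] acc=0, pass-E 0, pass-S 0
  after 1 — PE[0][2] acc=0, pass-E 0, pass-S 0
  after 1 — PE[1][1] acc=0, pass-E 0, pass-S 0
  after 1 — PE[1][2] acc=0, pass-E 0, pass-S 0
  after 2 — PE[0][2] acc=10, pass-E 5, pass-S 10
  after 2 — PE[1][1] acc=58, pass-E 3, pass-S 58
  after 2 — PE[1][2] acc=0, pass-E 0, pass-S 0
  after 3 — PE[0][2] acc=6, pass-E 3, pass-S 6
  after 3 — PE[1][1] acc=30, pass-E 1, pass-S 30
  after 3 — PE[1][2] acc=31, pass-E 3, pass-S 31
  after 4 — PE[0][2] acc=4, pass-E 2, pass-S 4
  after 4 — PE[1][1] acc=22, pass-E 1, pass-S 22
  after 4 — PE[1][2] acc=13, pass-E 1, pass-S 13

PE[1][2].acc = 13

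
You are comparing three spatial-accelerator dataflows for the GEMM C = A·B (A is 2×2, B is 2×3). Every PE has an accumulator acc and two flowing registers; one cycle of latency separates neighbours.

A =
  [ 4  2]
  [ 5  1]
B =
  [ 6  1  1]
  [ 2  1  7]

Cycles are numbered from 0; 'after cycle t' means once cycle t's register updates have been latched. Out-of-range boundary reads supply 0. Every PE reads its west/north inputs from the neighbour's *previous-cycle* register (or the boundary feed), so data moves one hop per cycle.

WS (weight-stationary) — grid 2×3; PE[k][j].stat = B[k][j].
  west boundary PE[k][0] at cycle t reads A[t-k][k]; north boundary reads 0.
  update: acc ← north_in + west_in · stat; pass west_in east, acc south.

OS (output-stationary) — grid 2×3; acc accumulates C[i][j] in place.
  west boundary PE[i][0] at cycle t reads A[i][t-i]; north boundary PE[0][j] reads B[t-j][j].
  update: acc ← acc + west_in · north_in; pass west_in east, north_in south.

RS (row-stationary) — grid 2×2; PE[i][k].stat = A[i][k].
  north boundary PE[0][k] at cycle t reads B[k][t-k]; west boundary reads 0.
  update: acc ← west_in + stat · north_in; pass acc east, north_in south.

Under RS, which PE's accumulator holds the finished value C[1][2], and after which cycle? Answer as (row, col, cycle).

RS — PE[1][1] is where C[1][2] collects:
  cycle 0: PE[1][1] → acc 0, east 0, south 0
  cycle 1: PE[1][1] → acc 0, east 0, south 0
  cycle 2: PE[1][1] → acc 32, east 32, south 2
  cycle 3: PE[1][1] → acc 6, east 6, south 1
  cycle 4: PE[1][1] → acc 12, east 12, south 7

(row, col, cycle) = (1, 1, 4)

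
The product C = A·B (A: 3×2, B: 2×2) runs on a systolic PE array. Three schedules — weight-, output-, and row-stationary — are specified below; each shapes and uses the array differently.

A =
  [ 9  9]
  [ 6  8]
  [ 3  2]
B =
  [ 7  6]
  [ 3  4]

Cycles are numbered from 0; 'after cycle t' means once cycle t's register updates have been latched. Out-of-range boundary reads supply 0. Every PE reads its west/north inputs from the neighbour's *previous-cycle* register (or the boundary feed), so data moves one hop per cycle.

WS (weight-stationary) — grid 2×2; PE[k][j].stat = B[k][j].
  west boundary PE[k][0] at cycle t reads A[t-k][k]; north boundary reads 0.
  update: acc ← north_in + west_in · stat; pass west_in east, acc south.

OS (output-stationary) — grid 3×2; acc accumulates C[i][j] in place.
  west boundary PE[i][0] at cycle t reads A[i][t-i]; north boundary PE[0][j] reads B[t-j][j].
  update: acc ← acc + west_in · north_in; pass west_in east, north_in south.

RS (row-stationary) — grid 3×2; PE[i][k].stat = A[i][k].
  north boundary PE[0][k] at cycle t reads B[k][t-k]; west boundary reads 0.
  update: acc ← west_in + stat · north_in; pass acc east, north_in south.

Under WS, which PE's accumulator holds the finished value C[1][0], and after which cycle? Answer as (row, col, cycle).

WS — PE[1][0] is where C[1][0] collects:
  @0  [1,0]  acc 0  |  →0  ↓0
  @1  [1,0]  acc 90  |  →9  ↓90
  @2  [1,0]  acc 66  |  →8  ↓66

(row, col, cycle) = (1, 0, 2)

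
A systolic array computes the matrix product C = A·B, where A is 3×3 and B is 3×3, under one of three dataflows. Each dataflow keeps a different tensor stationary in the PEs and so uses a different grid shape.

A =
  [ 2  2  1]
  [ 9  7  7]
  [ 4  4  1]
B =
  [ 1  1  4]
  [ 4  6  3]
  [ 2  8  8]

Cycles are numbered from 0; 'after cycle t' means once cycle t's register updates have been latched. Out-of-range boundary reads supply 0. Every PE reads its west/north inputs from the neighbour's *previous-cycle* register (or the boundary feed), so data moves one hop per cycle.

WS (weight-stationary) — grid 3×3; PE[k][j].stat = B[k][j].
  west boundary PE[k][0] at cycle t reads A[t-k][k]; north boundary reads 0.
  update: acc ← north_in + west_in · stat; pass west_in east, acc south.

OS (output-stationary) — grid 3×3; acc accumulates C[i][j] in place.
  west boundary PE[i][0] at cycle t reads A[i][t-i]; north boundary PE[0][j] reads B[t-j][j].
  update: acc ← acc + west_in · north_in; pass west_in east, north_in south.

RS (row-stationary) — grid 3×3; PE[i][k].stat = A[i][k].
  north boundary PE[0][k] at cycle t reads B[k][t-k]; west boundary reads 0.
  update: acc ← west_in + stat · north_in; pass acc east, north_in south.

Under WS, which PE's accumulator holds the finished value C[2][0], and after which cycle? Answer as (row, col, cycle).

(row, col, cycle) = (2, 0, 4)

Under WS, C[2][0] lands at PE[2][0]:
  c0 r2c0: 0 / 0 / 0
  c1 r2c0: 0 / 0 / 0
  c2 r2c0: 12 / 1 / 12
  c3 r2c0: 51 / 7 / 51
  c4 r2c0: 22 / 1 / 22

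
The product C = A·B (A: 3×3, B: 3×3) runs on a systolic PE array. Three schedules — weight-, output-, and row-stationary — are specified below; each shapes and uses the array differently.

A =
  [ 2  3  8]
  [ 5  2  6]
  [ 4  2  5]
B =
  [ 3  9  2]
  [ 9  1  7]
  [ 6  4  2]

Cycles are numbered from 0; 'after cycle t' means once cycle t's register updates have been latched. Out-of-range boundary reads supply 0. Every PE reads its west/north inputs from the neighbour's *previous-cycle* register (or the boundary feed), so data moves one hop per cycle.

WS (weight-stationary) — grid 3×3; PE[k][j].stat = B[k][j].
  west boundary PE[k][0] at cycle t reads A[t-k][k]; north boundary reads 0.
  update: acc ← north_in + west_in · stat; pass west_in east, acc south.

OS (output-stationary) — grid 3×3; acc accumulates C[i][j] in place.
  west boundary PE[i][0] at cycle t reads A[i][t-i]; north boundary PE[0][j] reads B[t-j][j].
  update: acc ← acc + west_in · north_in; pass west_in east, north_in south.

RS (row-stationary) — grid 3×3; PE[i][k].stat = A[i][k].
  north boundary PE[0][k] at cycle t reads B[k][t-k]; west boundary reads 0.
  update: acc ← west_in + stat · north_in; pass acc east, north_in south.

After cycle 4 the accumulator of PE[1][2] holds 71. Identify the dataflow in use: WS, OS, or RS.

— WS: 3×3; PE[1][2] trace:
  0: (1,2).acc=0  regs=<0,0>
  1: (1,2).acc=0  regs=<0,0>
  2: (1,2).acc=0  regs=<0,0>
  3: (1,2).acc=25  regs=<3,25>
  4: (1,2).acc=24  regs=<2,24>
— OS: 3×3; PE[1][2] trace:
  0: (1,2).acc=0  regs=<0,0>
  1: (1,2).acc=0  regs=<0,0>
  2: (1,2).acc=0  regs=<0,0>
  3: (1,2).acc=10  regs=<5,2>
  4: (1,2).acc=24  regs=<2,7>
— RS: 3×3; PE[1][2] trace:
  0: (1,2).acc=0  regs=<0,0>
  1: (1,2).acc=0  regs=<0,0>
  2: (1,2).acc=0  regs=<0,0>
  3: (1,2).acc=69  regs=<69,6>
  4: (1,2).acc=71  regs=<71,4>

dataflow = RS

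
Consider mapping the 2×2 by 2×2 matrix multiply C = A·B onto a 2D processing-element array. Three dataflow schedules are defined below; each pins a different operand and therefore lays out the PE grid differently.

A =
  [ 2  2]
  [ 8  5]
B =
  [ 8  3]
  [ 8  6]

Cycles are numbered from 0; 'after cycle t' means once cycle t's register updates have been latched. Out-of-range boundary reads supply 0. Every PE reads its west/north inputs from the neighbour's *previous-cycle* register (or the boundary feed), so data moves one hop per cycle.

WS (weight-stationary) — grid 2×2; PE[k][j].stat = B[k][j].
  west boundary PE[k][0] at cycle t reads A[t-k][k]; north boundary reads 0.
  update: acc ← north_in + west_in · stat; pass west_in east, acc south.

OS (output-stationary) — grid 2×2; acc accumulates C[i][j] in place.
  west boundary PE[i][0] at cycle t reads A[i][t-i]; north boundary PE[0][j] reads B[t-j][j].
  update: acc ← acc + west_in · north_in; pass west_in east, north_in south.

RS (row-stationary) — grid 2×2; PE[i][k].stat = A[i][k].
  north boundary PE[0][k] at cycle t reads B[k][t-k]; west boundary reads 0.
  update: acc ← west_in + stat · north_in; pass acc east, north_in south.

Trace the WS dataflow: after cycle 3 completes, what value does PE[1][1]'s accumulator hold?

WS on a 2×2 grid — tracing PE[1][1] and its feeders:
  [0] (0,1) acc=0 (h:0 v:0)
  [0] (1,0) acc=0 (h:0 v:0)
  [0] (1,1) acc=0 (h:0 v:0)
  [1] (0,1) acc=6 (h:2 v:6)
  [1] (1,0) acc=32 (h:2 v:32)
  [1] (1,1) acc=0 (h:0 v:0)
  [2] (0,1) acc=24 (h:8 v:24)
  [2] (1,0) acc=104 (h:5 v:104)
  [2] (1,1) acc=18 (h:2 v:18)
  [3] (0,1) acc=0 (h:0 v:0)
  [3] (1,0) acc=0 (h:0 v:0)
  [3] (1,1) acc=54 (h:5 v:54)

PE[1][1].acc = 54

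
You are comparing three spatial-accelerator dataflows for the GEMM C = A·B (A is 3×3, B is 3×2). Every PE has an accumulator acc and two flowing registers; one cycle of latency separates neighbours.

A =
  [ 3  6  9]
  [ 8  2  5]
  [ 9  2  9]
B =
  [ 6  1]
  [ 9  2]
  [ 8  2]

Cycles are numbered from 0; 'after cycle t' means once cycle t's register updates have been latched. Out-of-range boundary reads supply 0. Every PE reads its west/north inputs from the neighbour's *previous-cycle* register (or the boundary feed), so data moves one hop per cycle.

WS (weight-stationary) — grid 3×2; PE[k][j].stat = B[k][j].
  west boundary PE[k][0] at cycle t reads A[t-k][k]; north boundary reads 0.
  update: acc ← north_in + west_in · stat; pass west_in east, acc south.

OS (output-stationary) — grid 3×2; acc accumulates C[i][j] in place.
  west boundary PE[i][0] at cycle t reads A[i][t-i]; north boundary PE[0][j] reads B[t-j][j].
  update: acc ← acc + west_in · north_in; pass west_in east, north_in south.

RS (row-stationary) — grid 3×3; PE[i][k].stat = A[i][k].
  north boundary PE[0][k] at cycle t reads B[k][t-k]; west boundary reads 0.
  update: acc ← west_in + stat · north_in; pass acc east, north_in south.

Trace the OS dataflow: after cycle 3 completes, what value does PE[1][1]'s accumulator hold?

PE[1][1].acc = 12

OS on a 3×2 grid — tracing PE[1][1] and its feeders:
  c0 r0c1: 0 / 0 / 0
  c0 r1c0: 0 / 0 / 0
  c0 r1c1: 0 / 0 / 0
  c1 r0c1: 3 / 3 / 1
  c1 r1c0: 48 / 8 / 6
  c1 r1c1: 0 / 0 / 0
  c2 r0c1: 15 / 6 / 2
  c2 r1c0: 66 / 2 / 9
  c2 r1c1: 8 / 8 / 1
  c3 r0c1: 33 / 9 / 2
  c3 r1c0: 106 / 5 / 8
  c3 r1c1: 12 / 2 / 2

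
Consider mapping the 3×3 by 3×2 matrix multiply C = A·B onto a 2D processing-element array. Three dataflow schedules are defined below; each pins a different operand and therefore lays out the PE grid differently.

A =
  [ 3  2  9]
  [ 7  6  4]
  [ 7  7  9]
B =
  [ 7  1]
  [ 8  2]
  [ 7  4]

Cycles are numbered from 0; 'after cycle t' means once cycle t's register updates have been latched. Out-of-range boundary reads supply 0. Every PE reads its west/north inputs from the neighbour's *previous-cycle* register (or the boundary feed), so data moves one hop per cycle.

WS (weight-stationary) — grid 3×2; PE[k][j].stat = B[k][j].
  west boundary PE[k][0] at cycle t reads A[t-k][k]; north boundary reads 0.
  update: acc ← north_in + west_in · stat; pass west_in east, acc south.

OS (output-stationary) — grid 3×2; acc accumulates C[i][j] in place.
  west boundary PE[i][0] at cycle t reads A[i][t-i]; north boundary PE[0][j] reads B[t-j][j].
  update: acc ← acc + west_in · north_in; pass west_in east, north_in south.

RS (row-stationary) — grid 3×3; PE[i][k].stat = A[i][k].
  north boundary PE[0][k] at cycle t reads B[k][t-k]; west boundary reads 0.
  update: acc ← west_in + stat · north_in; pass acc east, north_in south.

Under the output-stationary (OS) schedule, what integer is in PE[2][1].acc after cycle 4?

OS on a 3×2 grid — tracing PE[2][1] and its feeders:
  t=0 PE[1][1]: acc=0 h=0 v=0
  t=0 PE[2][0]: acc=0 h=0 v=0
  t=0 PE[2][1]: acc=0 h=0 v=0
  t=1 PE[1][1]: acc=0 h=0 v=0
  t=1 PE[2][0]: acc=0 h=0 v=0
  t=1 PE[2][1]: acc=0 h=0 v=0
  t=2 PE[1][1]: acc=7 h=7 v=1
  t=2 PE[2][0]: acc=49 h=7 v=7
  t=2 PE[2][1]: acc=0 h=0 v=0
  t=3 PE[1][1]: acc=19 h=6 v=2
  t=3 PE[2][0]: acc=105 h=7 v=8
  t=3 PE[2][1]: acc=7 h=7 v=1
  t=4 PE[1][1]: acc=35 h=4 v=4
  t=4 PE[2][0]: acc=168 h=9 v=7
  t=4 PE[2][1]: acc=21 h=7 v=2

PE[2][1].acc = 21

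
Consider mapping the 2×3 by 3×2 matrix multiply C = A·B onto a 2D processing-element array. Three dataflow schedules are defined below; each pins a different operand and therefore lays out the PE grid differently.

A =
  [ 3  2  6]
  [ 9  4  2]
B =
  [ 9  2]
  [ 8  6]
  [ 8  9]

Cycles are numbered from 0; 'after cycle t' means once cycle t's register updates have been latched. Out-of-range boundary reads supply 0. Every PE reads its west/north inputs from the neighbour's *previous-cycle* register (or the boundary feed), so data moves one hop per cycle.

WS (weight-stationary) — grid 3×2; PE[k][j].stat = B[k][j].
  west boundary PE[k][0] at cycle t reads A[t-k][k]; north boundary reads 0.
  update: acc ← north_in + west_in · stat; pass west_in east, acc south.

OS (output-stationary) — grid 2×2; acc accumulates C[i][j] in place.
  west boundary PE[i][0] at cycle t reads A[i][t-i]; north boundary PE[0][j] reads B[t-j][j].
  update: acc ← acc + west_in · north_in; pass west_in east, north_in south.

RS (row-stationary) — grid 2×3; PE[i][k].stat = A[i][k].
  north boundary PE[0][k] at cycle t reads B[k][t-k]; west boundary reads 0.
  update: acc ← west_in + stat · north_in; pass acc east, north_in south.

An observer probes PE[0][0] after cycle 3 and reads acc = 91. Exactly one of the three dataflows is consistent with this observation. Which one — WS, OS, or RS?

dataflow = OS

— WS: 3×2; PE[0][0] trace:
  cycle 0: PE[0][0] → acc 27, east 3, south 27
  cycle 1: PE[0][0] → acc 81, east 9, south 81
  cycle 2: PE[0][0] → acc 0, east 0, south 0
  cycle 3: PE[0][0] → acc 0, east 0, south 0
— OS: 2×2; PE[0][0] trace:
  cycle 0: PE[0][0] → acc 27, east 3, south 9
  cycle 1: PE[0][0] → acc 43, east 2, south 8
  cycle 2: PE[0][0] → acc 91, east 6, south 8
  cycle 3: PE[0][0] → acc 91, east 0, south 0
— RS: 2×3; PE[0][0] trace:
  cycle 0: PE[0][0] → acc 27, east 27, south 9
  cycle 1: PE[0][0] → acc 6, east 6, south 2
  cycle 2: PE[0][0] → acc 0, east 0, south 0
  cycle 3: PE[0][0] → acc 0, east 0, south 0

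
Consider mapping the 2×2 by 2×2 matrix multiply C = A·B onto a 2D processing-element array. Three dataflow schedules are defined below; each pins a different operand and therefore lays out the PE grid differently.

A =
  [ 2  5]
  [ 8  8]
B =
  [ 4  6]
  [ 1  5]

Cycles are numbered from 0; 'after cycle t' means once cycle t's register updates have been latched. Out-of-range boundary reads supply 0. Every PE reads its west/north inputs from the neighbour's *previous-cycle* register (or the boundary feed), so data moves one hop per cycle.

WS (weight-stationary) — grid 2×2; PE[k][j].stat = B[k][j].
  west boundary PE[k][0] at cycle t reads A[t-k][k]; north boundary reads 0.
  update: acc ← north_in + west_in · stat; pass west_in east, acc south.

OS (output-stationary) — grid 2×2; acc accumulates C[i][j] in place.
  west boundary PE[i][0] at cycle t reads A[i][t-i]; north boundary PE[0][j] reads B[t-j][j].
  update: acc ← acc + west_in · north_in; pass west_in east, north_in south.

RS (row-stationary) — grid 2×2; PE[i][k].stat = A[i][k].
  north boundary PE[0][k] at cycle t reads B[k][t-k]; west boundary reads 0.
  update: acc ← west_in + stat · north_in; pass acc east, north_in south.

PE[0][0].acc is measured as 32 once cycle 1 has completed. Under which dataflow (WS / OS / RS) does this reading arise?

dataflow = WS

WS [2×2] PE[0][0] across cycles:
  after 0 — PE[0][0] acc=8, pass-E 2, pass-S 8
  after 1 — PE[0][0] acc=32, pass-E 8, pass-S 32
OS [2×2] PE[0][0] across cycles:
  after 0 — PE[0][0] acc=8, pass-E 2, pass-S 4
  after 1 — PE[0][0] acc=13, pass-E 5, pass-S 1
RS [2×2] PE[0][0] across cycles:
  after 0 — PE[0][0] acc=8, pass-E 8, pass-S 4
  after 1 — PE[0][0] acc=12, pass-E 12, pass-S 6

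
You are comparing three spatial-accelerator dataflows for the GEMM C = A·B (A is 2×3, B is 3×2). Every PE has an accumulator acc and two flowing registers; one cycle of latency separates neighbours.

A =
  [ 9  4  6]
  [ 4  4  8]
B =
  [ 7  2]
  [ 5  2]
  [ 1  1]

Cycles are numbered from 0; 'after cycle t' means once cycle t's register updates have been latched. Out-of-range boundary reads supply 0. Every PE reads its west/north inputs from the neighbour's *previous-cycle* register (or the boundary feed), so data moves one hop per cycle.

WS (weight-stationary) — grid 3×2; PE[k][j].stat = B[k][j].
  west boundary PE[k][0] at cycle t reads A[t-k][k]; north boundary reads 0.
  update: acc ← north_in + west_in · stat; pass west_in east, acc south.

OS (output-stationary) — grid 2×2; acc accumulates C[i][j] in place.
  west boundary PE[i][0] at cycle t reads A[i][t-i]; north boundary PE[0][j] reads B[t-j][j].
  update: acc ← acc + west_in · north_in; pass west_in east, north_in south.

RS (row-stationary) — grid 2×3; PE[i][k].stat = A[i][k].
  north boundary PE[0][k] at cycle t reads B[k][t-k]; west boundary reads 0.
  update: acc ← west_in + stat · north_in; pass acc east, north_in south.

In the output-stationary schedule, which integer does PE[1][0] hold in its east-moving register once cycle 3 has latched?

register = 8

OS on a 2×2 grid — tracing PE[1][0] and its feeders:
  c0 r0c0: 63 / 9 / 7
  c0 r1c0: 0 / 0 / 0
  c1 r0c0: 83 / 4 / 5
  c1 r1c0: 28 / 4 / 7
  c2 r0c0: 89 / 6 / 1
  c2 r1c0: 48 / 4 / 5
  c3 r0c0: 89 / 0 / 0
  c3 r1c0: 56 / 8 / 1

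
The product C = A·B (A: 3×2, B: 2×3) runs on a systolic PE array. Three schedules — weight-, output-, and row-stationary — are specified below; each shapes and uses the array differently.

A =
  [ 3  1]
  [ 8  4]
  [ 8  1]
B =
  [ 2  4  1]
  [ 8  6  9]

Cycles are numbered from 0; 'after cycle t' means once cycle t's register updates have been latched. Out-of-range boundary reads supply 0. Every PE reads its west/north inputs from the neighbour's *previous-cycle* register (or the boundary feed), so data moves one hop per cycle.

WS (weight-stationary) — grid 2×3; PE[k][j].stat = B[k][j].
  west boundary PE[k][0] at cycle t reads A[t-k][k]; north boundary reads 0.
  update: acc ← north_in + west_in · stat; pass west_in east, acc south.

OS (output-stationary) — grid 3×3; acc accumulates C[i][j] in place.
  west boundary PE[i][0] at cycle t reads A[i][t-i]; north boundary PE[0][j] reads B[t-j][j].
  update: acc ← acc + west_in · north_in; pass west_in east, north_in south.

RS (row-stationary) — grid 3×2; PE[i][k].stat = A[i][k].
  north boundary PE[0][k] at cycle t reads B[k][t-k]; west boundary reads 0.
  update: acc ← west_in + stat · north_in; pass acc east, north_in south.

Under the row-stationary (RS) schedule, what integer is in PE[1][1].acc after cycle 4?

PE[1][1].acc = 44

RS on a 3×2 grid — tracing PE[1][1] and its feeders:
  0: (0,1).acc=0  regs=<0,0>
  0: (1,0).acc=0  regs=<0,0>
  0: (1,1).acc=0  regs=<0,0>
  1: (0,1).acc=14  regs=<14,8>
  1: (1,0).acc=16  regs=<16,2>
  1: (1,1).acc=0  regs=<0,0>
  2: (0,1).acc=18  regs=<18,6>
  2: (1,0).acc=32  regs=<32,4>
  2: (1,1).acc=48  regs=<48,8>
  3: (0,1).acc=12  regs=<12,9>
  3: (1,0).acc=8  regs=<8,1>
  3: (1,1).acc=56  regs=<56,6>
  4: (0,1).acc=0  regs=<0,0>
  4: (1,0).acc=0  regs=<0,0>
  4: (1,1).acc=44  regs=<44,9>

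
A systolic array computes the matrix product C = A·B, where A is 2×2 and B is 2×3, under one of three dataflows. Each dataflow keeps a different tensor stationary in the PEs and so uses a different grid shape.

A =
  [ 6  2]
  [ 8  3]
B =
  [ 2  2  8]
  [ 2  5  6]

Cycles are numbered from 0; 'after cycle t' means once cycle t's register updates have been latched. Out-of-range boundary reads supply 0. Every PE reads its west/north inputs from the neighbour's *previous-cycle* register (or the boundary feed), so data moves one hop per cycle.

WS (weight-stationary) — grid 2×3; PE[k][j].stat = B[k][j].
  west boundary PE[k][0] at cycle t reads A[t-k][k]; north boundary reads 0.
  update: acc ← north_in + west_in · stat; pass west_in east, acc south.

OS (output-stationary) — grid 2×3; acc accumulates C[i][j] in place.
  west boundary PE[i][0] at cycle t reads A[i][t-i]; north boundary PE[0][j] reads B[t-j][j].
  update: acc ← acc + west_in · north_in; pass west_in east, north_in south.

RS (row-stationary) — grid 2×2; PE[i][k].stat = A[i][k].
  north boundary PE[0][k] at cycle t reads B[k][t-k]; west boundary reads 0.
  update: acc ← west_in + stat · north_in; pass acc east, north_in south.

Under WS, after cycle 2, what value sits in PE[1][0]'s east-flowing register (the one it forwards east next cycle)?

register = 3

WS 2×3: PE[1][0] cycle-by-cycle (with neighbour feeds):
  [0] (0,0) acc=12 (h:6 v:12)
  [0] (1,0) acc=0 (h:0 v:0)
  [1] (0,0) acc=16 (h:8 v:16)
  [1] (1,0) acc=16 (h:2 v:16)
  [2] (0,0) acc=0 (h:0 v:0)
  [2] (1,0) acc=22 (h:3 v:22)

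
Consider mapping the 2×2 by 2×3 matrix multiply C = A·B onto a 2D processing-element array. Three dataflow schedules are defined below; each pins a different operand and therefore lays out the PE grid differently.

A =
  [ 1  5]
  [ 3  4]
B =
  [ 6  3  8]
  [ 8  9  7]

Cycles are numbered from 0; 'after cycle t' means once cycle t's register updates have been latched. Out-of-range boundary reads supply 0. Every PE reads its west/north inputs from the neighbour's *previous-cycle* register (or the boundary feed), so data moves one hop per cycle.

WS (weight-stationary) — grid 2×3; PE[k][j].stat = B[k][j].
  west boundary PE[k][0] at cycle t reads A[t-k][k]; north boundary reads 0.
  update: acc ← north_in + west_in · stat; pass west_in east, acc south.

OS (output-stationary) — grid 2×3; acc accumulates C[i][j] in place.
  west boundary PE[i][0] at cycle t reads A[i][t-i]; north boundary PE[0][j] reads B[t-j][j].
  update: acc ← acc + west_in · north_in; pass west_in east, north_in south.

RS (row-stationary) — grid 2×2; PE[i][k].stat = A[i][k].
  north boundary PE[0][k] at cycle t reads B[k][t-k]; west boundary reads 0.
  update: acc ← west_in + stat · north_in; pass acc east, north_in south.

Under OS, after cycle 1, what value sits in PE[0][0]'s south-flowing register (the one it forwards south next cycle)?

register = 8

Tracing OS — 2×3 array, target PE[0][0]:
  [0] (0,0) acc=6 (h:1 v:6)
  [1] (0,0) acc=46 (h:5 v:8)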